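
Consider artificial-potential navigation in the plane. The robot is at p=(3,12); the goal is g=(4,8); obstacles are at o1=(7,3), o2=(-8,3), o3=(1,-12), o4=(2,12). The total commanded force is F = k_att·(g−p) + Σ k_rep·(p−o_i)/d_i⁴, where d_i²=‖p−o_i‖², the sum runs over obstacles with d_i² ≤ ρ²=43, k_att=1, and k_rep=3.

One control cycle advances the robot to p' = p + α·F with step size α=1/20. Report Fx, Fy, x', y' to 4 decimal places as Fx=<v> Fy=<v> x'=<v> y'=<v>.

F_att = 1·(g−p) = 1·(1,-4) = (1.0000,-4.0000)
o1: d²=97 > ρ²=43 → inactive
o2: d²=202 > ρ²=43 → inactive
o3: d²=580 > ρ²=43 → inactive
o4: d²=1 ≤ ρ²=43; F_rep = 3·(1,0)/1² = (3.0000,0.0000)
F = F_att + ΣF_rep = (4.0000,-4.0000)
p' = p + 1/20·F = (3.2000,11.8000)

Fx=4.0000 Fy=-4.0000 x'=3.2000 y'=11.8000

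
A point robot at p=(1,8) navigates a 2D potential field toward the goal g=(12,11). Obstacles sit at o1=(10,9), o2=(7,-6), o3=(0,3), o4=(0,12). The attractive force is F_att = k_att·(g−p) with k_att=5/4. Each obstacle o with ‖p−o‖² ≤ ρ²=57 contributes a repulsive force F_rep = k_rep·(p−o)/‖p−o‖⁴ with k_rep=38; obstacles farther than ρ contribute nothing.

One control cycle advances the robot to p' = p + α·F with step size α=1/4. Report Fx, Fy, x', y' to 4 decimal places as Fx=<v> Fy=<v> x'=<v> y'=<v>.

F_att = 5/4·(g−p) = 5/4·(11,3) = (13.7500,3.7500)
o1: d²=82 > ρ²=57 → inactive
o2: d²=232 > ρ²=57 → inactive
o3: d²=26 ≤ ρ²=57; F_rep = 38·(1,5)/26² = (0.0562,0.2811)
o4: d²=17 ≤ ρ²=57; F_rep = 38·(1,-4)/17² = (0.1315,-0.5260)
F = F_att + ΣF_rep = (13.9377,3.5051)
p' = p + 1/4·F = (4.4844,8.8763)

Fx=13.9377 Fy=3.5051 x'=4.4844 y'=8.8763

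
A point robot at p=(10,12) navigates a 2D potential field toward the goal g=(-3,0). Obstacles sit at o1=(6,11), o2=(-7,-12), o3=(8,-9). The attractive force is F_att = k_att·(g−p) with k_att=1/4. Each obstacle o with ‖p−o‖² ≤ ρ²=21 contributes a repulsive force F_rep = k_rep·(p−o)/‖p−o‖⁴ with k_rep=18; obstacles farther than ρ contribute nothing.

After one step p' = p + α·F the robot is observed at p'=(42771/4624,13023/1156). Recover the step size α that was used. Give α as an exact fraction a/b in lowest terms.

α = 1/4

F_att = 1/4·(g−p) = 1/4·(-13,-12) = (-3.2500,-3.0000)
o1: d²=17 ≤ ρ²=21; F_rep = 18·(4,1)/17² = (0.2491,0.0623)
o2: d²=865 > ρ²=21 → inactive
o3: d²=445 > ρ²=21 → inactive
F = F_att + ΣF_rep = (-3.0009,-2.9377)
Δp = p'−p = (-0.7502,-0.7344); α = Δx/Fx = (-3469/4624) / (-3469/1156) = 1/4
check: Δy/Fy = (-849/1156) / (-849/289) = 1/4 ✓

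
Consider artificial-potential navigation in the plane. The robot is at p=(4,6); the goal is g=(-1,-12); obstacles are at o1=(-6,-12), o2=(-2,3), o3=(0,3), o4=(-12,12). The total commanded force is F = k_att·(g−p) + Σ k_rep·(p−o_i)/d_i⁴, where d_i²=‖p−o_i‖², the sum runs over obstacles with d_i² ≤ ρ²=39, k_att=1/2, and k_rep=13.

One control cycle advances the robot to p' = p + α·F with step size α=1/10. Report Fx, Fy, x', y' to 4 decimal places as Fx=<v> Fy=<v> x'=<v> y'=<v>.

F_att = 1/2·(g−p) = 1/2·(-5,-18) = (-2.5000,-9.0000)
o1: d²=424 > ρ²=39 → inactive
o2: d²=45 > ρ²=39 → inactive
o3: d²=25 ≤ ρ²=39; F_rep = 13·(4,3)/25² = (0.0832,0.0624)
o4: d²=292 > ρ²=39 → inactive
F = F_att + ΣF_rep = (-2.4168,-8.9376)
p' = p + 1/10·F = (3.7583,5.1062)

Fx=-2.4168 Fy=-8.9376 x'=3.7583 y'=5.1062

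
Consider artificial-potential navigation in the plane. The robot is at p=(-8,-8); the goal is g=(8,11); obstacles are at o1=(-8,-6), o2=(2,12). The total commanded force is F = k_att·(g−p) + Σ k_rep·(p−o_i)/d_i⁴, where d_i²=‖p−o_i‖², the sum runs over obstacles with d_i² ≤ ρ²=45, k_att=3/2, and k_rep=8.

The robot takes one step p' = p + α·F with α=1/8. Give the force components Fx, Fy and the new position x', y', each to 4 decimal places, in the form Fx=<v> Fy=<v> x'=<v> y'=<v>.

Fx=24.0000 Fy=27.5000 x'=-5.0000 y'=-4.5625

F_att = 3/2·(g−p) = 3/2·(16,19) = (24.0000,28.5000)
o1: d²=4 ≤ ρ²=45; F_rep = 8·(0,-2)/4² = (0.0000,-1.0000)
o2: d²=500 > ρ²=45 → inactive
F = F_att + ΣF_rep = (24.0000,27.5000)
p' = p + 1/8·F = (-5.0000,-4.5625)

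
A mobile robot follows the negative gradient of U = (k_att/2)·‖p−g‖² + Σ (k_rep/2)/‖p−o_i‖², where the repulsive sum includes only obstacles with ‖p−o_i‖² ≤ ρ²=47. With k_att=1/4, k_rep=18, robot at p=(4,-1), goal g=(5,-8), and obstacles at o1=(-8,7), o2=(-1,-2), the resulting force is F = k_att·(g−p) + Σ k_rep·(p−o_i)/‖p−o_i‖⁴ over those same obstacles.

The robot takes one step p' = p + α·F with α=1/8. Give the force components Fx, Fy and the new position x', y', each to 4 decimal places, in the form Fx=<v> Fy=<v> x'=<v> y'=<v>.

Fx=0.3831 Fy=-1.7234 x'=4.0479 y'=-1.2154

F_att = 1/4·(g−p) = 1/4·(1,-7) = (0.2500,-1.7500)
o1: d²=208 > ρ²=47 → inactive
o2: d²=26 ≤ ρ²=47; F_rep = 18·(5,1)/26² = (0.1331,0.0266)
F = F_att + ΣF_rep = (0.3831,-1.7234)
p' = p + 1/8·F = (4.0479,-1.2154)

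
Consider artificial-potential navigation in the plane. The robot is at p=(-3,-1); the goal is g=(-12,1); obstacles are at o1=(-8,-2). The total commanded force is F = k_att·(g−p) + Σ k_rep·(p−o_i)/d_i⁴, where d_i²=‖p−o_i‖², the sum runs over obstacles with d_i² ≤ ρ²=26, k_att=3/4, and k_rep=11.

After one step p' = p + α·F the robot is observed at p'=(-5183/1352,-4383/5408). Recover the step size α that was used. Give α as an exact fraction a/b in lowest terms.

F_att = 3/4·(g−p) = 3/4·(-9,2) = (-6.7500,1.5000)
o1: d²=26 ≤ ρ²=26; F_rep = 11·(5,1)/26² = (0.0814,0.0163)
F = F_att + ΣF_rep = (-6.6686,1.5163)
Δp = p'−p = (-0.8336,0.1895); α = Δx/Fx = (-1127/1352) / (-1127/169) = 1/8
check: Δy/Fy = (1025/5408) / (1025/676) = 1/8 ✓

α = 1/8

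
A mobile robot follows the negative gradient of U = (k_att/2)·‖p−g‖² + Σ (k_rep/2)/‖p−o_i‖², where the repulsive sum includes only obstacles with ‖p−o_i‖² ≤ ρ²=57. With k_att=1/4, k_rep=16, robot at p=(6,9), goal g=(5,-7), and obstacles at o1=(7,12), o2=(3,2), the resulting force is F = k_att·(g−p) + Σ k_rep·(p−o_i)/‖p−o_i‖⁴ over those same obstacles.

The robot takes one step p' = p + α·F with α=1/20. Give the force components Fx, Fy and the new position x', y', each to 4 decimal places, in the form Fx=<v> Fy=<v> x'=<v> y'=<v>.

Fx=-0.4100 Fy=-4.4800 x'=5.9795 y'=8.7760

F_att = 1/4·(g−p) = 1/4·(-1,-16) = (-0.2500,-4.0000)
o1: d²=10 ≤ ρ²=57; F_rep = 16·(-1,-3)/10² = (-0.1600,-0.4800)
o2: d²=58 > ρ²=57 → inactive
F = F_att + ΣF_rep = (-0.4100,-4.4800)
p' = p + 1/20·F = (5.9795,8.7760)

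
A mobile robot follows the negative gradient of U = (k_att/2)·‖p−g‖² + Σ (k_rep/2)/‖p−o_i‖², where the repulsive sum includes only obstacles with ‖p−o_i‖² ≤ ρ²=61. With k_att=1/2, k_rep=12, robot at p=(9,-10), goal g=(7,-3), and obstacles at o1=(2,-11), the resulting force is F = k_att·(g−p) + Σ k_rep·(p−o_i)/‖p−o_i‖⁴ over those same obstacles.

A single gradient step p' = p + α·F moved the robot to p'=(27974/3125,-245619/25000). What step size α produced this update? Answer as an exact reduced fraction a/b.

α = 1/20

F_att = 1/2·(g−p) = 1/2·(-2,7) = (-1.0000,3.5000)
o1: d²=50 ≤ ρ²=61; F_rep = 12·(7,1)/50² = (0.0336,0.0048)
F = F_att + ΣF_rep = (-0.9664,3.5048)
Δp = p'−p = (-0.0483,0.1752); α = Δx/Fx = (-151/3125) / (-604/625) = 1/20
check: Δy/Fy = (4381/25000) / (4381/1250) = 1/20 ✓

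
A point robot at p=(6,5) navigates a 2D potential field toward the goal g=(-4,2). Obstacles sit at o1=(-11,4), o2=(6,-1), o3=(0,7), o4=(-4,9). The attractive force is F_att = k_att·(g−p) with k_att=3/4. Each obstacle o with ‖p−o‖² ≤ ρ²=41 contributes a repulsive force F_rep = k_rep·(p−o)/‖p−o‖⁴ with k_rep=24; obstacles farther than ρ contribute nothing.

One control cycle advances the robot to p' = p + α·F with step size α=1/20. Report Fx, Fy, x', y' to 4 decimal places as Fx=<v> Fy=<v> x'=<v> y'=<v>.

F_att = 3/4·(g−p) = 3/4·(-10,-3) = (-7.5000,-2.2500)
o1: d²=290 > ρ²=41 → inactive
o2: d²=36 ≤ ρ²=41; F_rep = 24·(0,6)/36² = (0.0000,0.1111)
o3: d²=40 ≤ ρ²=41; F_rep = 24·(6,-2)/40² = (0.0900,-0.0300)
o4: d²=116 > ρ²=41 → inactive
F = F_att + ΣF_rep = (-7.4100,-2.1689)
p' = p + 1/20·F = (5.6295,4.8916)

Fx=-7.4100 Fy=-2.1689 x'=5.6295 y'=4.8916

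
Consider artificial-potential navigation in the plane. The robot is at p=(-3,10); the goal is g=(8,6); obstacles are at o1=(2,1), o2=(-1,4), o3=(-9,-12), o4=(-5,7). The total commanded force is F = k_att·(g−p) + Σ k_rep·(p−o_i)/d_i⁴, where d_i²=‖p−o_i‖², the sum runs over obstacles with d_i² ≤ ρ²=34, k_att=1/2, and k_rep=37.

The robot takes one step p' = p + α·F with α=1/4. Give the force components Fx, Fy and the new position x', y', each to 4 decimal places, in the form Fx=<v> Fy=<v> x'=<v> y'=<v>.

F_att = 1/2·(g−p) = 1/2·(11,-4) = (5.5000,-2.0000)
o1: d²=106 > ρ²=34 → inactive
o2: d²=40 > ρ²=34 → inactive
o3: d²=520 > ρ²=34 → inactive
o4: d²=13 ≤ ρ²=34; F_rep = 37·(2,3)/13² = (0.4379,0.6568)
F = F_att + ΣF_rep = (5.9379,-1.3432)
p' = p + 1/4·F = (-1.5155,9.6642)

Fx=5.9379 Fy=-1.3432 x'=-1.5155 y'=9.6642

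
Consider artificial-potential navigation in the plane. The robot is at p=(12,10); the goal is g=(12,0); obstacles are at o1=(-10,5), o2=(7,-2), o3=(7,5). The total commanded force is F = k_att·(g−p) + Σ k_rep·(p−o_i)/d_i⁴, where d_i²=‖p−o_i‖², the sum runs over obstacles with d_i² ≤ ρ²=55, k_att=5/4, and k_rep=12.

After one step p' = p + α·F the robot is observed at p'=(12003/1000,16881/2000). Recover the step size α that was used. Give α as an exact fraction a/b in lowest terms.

F_att = 5/4·(g−p) = 5/4·(0,-10) = (0.0000,-12.5000)
o1: d²=509 > ρ²=55 → inactive
o2: d²=169 > ρ²=55 → inactive
o3: d²=50 ≤ ρ²=55; F_rep = 12·(5,5)/50² = (0.0240,0.0240)
F = F_att + ΣF_rep = (0.0240,-12.4760)
Δp = p'−p = (0.0030,-1.5595); α = Δx/Fx = (3/1000) / (3/125) = 1/8
check: Δy/Fy = (-3119/2000) / (-3119/250) = 1/8 ✓

α = 1/8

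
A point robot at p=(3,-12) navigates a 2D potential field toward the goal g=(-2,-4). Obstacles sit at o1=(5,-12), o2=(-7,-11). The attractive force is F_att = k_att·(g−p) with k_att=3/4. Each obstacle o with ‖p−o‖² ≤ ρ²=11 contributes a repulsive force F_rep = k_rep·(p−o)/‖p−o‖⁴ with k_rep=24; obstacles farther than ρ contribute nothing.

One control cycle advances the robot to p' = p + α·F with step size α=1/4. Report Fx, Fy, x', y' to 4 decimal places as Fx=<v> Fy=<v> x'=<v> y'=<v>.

F_att = 3/4·(g−p) = 3/4·(-5,8) = (-3.7500,6.0000)
o1: d²=4 ≤ ρ²=11; F_rep = 24·(-2,0)/4² = (-3.0000,0.0000)
o2: d²=101 > ρ²=11 → inactive
F = F_att + ΣF_rep = (-6.7500,6.0000)
p' = p + 1/4·F = (1.3125,-10.5000)

Fx=-6.7500 Fy=6.0000 x'=1.3125 y'=-10.5000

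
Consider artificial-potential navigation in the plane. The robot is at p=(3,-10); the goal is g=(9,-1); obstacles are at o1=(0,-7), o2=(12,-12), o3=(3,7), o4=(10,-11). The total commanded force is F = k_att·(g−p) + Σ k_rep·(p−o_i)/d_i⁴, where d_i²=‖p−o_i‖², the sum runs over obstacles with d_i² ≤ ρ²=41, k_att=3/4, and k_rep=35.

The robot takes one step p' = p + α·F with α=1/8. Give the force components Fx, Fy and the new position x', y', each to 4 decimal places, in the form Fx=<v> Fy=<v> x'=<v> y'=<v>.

Fx=4.8241 Fy=6.4259 x'=3.6030 y'=-9.1968

F_att = 3/4·(g−p) = 3/4·(6,9) = (4.5000,6.7500)
o1: d²=18 ≤ ρ²=41; F_rep = 35·(3,-3)/18² = (0.3241,-0.3241)
o2: d²=85 > ρ²=41 → inactive
o3: d²=289 > ρ²=41 → inactive
o4: d²=50 > ρ²=41 → inactive
F = F_att + ΣF_rep = (4.8241,6.4259)
p' = p + 1/8·F = (3.6030,-9.1968)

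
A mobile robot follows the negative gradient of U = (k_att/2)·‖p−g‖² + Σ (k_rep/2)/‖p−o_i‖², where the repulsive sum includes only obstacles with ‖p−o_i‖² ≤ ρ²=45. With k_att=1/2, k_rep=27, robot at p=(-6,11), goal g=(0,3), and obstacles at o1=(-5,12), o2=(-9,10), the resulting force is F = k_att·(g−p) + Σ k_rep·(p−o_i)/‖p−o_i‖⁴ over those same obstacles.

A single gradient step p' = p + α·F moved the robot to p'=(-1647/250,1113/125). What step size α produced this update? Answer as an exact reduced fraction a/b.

α = 1/5

F_att = 1/2·(g−p) = 1/2·(6,-8) = (3.0000,-4.0000)
o1: d²=2 ≤ ρ²=45; F_rep = 27·(-1,-1)/2² = (-6.7500,-6.7500)
o2: d²=10 ≤ ρ²=45; F_rep = 27·(3,1)/10² = (0.8100,0.2700)
F = F_att + ΣF_rep = (-2.9400,-10.4800)
Δp = p'−p = (-0.5880,-2.0960); α = Δx/Fx = (-147/250) / (-147/50) = 1/5
check: Δy/Fy = (-262/125) / (-262/25) = 1/5 ✓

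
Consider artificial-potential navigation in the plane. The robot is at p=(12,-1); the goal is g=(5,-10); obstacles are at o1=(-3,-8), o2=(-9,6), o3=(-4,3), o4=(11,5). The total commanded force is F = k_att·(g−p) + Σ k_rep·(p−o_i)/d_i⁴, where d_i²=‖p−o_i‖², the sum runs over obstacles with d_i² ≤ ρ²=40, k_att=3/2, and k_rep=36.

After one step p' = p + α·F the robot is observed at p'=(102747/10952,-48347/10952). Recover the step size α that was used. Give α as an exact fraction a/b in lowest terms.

α = 1/4

F_att = 3/2·(g−p) = 3/2·(-7,-9) = (-10.5000,-13.5000)
o1: d²=274 > ρ²=40 → inactive
o2: d²=490 > ρ²=40 → inactive
o3: d²=272 > ρ²=40 → inactive
o4: d²=37 ≤ ρ²=40; F_rep = 36·(1,-6)/37² = (0.0263,-0.1578)
F = F_att + ΣF_rep = (-10.4737,-13.6578)
Δp = p'−p = (-2.6184,-3.4144); α = Δx/Fx = (-28677/10952) / (-28677/2738) = 1/4
check: Δy/Fy = (-37395/10952) / (-37395/2738) = 1/4 ✓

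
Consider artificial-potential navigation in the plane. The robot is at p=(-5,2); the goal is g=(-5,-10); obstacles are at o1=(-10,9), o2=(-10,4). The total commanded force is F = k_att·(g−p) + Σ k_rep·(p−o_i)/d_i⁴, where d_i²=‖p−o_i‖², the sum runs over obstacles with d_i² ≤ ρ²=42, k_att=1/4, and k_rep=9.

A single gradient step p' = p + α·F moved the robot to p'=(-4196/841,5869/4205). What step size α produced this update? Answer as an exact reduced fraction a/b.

α = 1/5

F_att = 1/4·(g−p) = 1/4·(0,-12) = (0.0000,-3.0000)
o1: d²=74 > ρ²=42 → inactive
o2: d²=29 ≤ ρ²=42; F_rep = 9·(5,-2)/29² = (0.0535,-0.0214)
F = F_att + ΣF_rep = (0.0535,-3.0214)
Δp = p'−p = (0.0107,-0.6043); α = Δx/Fx = (9/841) / (45/841) = 1/5
check: Δy/Fy = (-2541/4205) / (-2541/841) = 1/5 ✓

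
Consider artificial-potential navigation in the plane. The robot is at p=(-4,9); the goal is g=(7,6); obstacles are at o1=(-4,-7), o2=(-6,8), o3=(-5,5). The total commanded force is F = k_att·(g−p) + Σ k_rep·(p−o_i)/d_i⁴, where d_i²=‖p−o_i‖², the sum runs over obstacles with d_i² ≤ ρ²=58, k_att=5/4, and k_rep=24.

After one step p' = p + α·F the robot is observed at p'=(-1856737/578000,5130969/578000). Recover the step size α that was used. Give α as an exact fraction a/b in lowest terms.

α = 1/20

F_att = 5/4·(g−p) = 5/4·(11,-3) = (13.7500,-3.7500)
o1: d²=256 > ρ²=58 → inactive
o2: d²=5 ≤ ρ²=58; F_rep = 24·(2,1)/5² = (1.9200,0.9600)
o3: d²=17 ≤ ρ²=58; F_rep = 24·(1,4)/17² = (0.0830,0.3322)
F = F_att + ΣF_rep = (15.7530,-2.4578)
Δp = p'−p = (0.7877,-0.1229); α = Δx/Fx = (455263/578000) / (455263/28900) = 1/20
check: Δy/Fy = (-71031/578000) / (-71031/28900) = 1/20 ✓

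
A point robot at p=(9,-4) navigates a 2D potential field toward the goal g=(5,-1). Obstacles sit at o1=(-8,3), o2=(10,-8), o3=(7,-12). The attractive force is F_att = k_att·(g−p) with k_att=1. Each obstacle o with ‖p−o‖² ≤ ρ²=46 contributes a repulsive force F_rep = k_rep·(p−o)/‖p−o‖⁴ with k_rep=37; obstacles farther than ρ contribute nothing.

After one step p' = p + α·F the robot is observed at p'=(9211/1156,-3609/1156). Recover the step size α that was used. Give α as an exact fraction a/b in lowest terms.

F_att = 1·(g−p) = 1·(-4,3) = (-4.0000,3.0000)
o1: d²=338 > ρ²=46 → inactive
o2: d²=17 ≤ ρ²=46; F_rep = 37·(-1,4)/17² = (-0.1280,0.5121)
o3: d²=68 > ρ²=46 → inactive
F = F_att + ΣF_rep = (-4.1280,3.5121)
Δp = p'−p = (-1.0320,0.8780); α = Δx/Fx = (-1193/1156) / (-1193/289) = 1/4
check: Δy/Fy = (1015/1156) / (1015/289) = 1/4 ✓

α = 1/4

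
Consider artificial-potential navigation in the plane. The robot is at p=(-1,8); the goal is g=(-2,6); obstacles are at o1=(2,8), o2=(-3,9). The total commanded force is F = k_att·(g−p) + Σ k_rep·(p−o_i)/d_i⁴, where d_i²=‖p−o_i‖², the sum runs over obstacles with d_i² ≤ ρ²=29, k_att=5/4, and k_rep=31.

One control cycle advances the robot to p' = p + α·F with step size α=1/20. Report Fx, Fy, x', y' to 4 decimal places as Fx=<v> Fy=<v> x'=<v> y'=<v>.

F_att = 5/4·(g−p) = 5/4·(-1,-2) = (-1.2500,-2.5000)
o1: d²=9 ≤ ρ²=29; F_rep = 31·(-3,0)/9² = (-1.1481,0.0000)
o2: d²=5 ≤ ρ²=29; F_rep = 31·(2,-1)/5² = (2.4800,-1.2400)
F = F_att + ΣF_rep = (0.0819,-3.7400)
p' = p + 1/20·F = (-0.9959,7.8130)

Fx=0.0819 Fy=-3.7400 x'=-0.9959 y'=7.8130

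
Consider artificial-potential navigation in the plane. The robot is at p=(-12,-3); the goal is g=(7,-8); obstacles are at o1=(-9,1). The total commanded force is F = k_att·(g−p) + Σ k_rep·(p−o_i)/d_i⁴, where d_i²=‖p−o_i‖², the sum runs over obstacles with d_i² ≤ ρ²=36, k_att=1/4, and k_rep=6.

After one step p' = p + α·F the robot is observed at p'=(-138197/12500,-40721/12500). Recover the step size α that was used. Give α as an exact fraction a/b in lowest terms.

α = 1/5

F_att = 1/4·(g−p) = 1/4·(19,-5) = (4.7500,-1.2500)
o1: d²=25 ≤ ρ²=36; F_rep = 6·(-3,-4)/25² = (-0.0288,-0.0384)
F = F_att + ΣF_rep = (4.7212,-1.2884)
Δp = p'−p = (0.9442,-0.2577); α = Δx/Fx = (11803/12500) / (11803/2500) = 1/5
check: Δy/Fy = (-3221/12500) / (-3221/2500) = 1/5 ✓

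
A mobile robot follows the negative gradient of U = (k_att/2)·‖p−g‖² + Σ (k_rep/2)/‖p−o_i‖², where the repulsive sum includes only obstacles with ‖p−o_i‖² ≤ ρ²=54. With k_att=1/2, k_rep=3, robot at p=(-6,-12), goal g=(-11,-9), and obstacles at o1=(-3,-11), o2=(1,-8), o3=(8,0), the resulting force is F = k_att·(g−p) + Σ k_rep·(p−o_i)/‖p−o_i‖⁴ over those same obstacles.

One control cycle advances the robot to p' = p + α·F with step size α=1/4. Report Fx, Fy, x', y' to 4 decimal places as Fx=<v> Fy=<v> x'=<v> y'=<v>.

F_att = 1/2·(g−p) = 1/2·(-5,3) = (-2.5000,1.5000)
o1: d²=10 ≤ ρ²=54; F_rep = 3·(-3,-1)/10² = (-0.0900,-0.0300)
o2: d²=65 > ρ²=54 → inactive
o3: d²=340 > ρ²=54 → inactive
F = F_att + ΣF_rep = (-2.5900,1.4700)
p' = p + 1/4·F = (-6.6475,-11.6325)

Fx=-2.5900 Fy=1.4700 x'=-6.6475 y'=-11.6325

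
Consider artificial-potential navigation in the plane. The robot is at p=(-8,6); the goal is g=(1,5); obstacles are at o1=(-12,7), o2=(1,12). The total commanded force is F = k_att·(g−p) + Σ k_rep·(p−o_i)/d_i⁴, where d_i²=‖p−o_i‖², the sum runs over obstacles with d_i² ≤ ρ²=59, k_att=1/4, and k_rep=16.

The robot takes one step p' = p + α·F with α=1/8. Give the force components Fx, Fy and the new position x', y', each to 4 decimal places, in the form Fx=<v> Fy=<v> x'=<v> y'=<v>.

F_att = 1/4·(g−p) = 1/4·(9,-1) = (2.2500,-0.2500)
o1: d²=17 ≤ ρ²=59; F_rep = 16·(4,-1)/17² = (0.2215,-0.0554)
o2: d²=117 > ρ²=59 → inactive
F = F_att + ΣF_rep = (2.4715,-0.3054)
p' = p + 1/8·F = (-7.6911,5.9618)

Fx=2.4715 Fy=-0.3054 x'=-7.6911 y'=5.9618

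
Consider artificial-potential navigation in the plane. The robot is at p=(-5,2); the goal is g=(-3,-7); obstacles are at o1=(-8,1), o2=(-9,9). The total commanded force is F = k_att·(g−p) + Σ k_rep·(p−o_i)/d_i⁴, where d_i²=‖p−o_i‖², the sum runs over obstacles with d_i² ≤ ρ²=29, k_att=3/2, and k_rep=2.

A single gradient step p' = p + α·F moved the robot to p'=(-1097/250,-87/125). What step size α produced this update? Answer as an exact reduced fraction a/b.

α = 1/5

F_att = 3/2·(g−p) = 3/2·(2,-9) = (3.0000,-13.5000)
o1: d²=10 ≤ ρ²=29; F_rep = 2·(3,1)/10² = (0.0600,0.0200)
o2: d²=65 > ρ²=29 → inactive
F = F_att + ΣF_rep = (3.0600,-13.4800)
Δp = p'−p = (0.6120,-2.6960); α = Δx/Fx = (153/250) / (153/50) = 1/5
check: Δy/Fy = (-337/125) / (-337/25) = 1/5 ✓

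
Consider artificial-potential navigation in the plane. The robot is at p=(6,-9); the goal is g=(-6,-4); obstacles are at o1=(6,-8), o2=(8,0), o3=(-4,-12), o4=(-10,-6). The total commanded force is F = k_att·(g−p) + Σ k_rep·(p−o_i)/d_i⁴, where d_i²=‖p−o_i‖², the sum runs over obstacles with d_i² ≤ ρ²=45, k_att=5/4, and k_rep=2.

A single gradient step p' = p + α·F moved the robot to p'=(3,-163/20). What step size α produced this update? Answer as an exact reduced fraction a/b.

α = 1/5

F_att = 5/4·(g−p) = 5/4·(-12,5) = (-15.0000,6.2500)
o1: d²=1 ≤ ρ²=45; F_rep = 2·(0,-1)/1² = (0.0000,-2.0000)
o2: d²=85 > ρ²=45 → inactive
o3: d²=109 > ρ²=45 → inactive
o4: d²=265 > ρ²=45 → inactive
F = F_att + ΣF_rep = (-15.0000,4.2500)
Δp = p'−p = (-3.0000,0.8500); α = Δx/Fx = (-3) / (-15) = 1/5
check: Δy/Fy = (17/20) / (17/4) = 1/5 ✓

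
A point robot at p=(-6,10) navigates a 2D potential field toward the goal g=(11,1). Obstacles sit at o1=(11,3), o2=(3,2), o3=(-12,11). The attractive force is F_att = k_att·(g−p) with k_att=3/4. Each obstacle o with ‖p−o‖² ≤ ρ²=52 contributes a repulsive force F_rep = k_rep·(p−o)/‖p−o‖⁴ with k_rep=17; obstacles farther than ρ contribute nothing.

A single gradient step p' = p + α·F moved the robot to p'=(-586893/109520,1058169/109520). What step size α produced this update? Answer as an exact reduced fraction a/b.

F_att = 3/4·(g−p) = 3/4·(17,-9) = (12.7500,-6.7500)
o1: d²=338 > ρ²=52 → inactive
o2: d²=145 > ρ²=52 → inactive
o3: d²=37 ≤ ρ²=52; F_rep = 17·(6,-1)/37² = (0.0745,-0.0124)
F = F_att + ΣF_rep = (12.8245,-6.7624)
Δp = p'−p = (0.6412,-0.3381); α = Δx/Fx = (70227/109520) / (70227/5476) = 1/20
check: Δy/Fy = (-37031/109520) / (-37031/5476) = 1/20 ✓

α = 1/20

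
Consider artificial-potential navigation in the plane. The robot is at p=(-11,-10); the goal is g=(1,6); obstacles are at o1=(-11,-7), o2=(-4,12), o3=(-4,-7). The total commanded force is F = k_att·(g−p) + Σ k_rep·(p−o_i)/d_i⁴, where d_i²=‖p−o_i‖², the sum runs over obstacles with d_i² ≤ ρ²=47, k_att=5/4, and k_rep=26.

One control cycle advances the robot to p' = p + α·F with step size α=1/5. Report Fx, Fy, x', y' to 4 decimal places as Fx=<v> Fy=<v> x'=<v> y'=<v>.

F_att = 5/4·(g−p) = 5/4·(12,16) = (15.0000,20.0000)
o1: d²=9 ≤ ρ²=47; F_rep = 26·(0,-3)/9² = (0.0000,-0.9630)
o2: d²=533 > ρ²=47 → inactive
o3: d²=58 > ρ²=47 → inactive
F = F_att + ΣF_rep = (15.0000,19.0370)
p' = p + 1/5·F = (-8.0000,-6.1926)

Fx=15.0000 Fy=19.0370 x'=-8.0000 y'=-6.1926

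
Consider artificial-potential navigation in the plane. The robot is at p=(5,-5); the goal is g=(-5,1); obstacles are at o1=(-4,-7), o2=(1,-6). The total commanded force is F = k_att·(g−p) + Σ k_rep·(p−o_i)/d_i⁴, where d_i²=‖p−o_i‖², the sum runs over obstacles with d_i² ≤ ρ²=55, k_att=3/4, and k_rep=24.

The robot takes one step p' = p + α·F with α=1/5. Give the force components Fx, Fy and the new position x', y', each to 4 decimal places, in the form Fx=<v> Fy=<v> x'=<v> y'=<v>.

F_att = 3/4·(g−p) = 3/4·(-10,6) = (-7.5000,4.5000)
o1: d²=85 > ρ²=55 → inactive
o2: d²=17 ≤ ρ²=55; F_rep = 24·(4,1)/17² = (0.3322,0.0830)
F = F_att + ΣF_rep = (-7.1678,4.5830)
p' = p + 1/5·F = (3.5664,-4.0834)

Fx=-7.1678 Fy=4.5830 x'=3.5664 y'=-4.0834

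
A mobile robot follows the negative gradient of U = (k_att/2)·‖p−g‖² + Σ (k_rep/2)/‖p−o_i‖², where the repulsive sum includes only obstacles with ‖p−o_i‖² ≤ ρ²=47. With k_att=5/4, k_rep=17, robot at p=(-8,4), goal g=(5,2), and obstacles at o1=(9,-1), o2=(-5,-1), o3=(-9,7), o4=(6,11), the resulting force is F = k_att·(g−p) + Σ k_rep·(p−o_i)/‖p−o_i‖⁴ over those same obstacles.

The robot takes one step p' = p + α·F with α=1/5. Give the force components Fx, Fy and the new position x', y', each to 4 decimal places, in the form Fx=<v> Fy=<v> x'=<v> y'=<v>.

Fx=16.3759 Fy=-2.9365 x'=-4.7248 y'=3.4127

F_att = 5/4·(g−p) = 5/4·(13,-2) = (16.2500,-2.5000)
o1: d²=314 > ρ²=47 → inactive
o2: d²=34 ≤ ρ²=47; F_rep = 17·(-3,5)/34² = (-0.0441,0.0735)
o3: d²=10 ≤ ρ²=47; F_rep = 17·(1,-3)/10² = (0.1700,-0.5100)
o4: d²=245 > ρ²=47 → inactive
F = F_att + ΣF_rep = (16.3759,-2.9365)
p' = p + 1/5·F = (-4.7248,3.4127)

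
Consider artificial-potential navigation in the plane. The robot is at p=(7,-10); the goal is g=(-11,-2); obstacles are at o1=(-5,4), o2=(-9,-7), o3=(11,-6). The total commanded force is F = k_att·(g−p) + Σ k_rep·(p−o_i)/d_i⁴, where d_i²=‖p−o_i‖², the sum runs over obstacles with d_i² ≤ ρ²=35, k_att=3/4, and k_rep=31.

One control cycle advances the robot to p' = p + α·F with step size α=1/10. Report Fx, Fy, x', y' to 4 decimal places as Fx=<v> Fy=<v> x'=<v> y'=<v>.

F_att = 3/4·(g−p) = 3/4·(-18,8) = (-13.5000,6.0000)
o1: d²=340 > ρ²=35 → inactive
o2: d²=265 > ρ²=35 → inactive
o3: d²=32 ≤ ρ²=35; F_rep = 31·(-4,-4)/32² = (-0.1211,-0.1211)
F = F_att + ΣF_rep = (-13.6211,5.8789)
p' = p + 1/10·F = (5.6379,-9.4121)

Fx=-13.6211 Fy=5.8789 x'=5.6379 y'=-9.4121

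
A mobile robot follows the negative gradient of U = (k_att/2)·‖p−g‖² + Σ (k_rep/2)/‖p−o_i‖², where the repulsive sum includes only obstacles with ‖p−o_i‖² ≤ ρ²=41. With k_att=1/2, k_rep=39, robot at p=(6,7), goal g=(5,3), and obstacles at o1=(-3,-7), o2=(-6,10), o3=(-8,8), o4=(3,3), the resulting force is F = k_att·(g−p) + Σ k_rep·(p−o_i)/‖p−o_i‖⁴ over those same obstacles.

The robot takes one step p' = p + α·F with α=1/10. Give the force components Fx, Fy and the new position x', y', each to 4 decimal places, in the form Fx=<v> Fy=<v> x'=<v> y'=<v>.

Fx=-0.3128 Fy=-1.7504 x'=5.9687 y'=6.8250

F_att = 1/2·(g−p) = 1/2·(-1,-4) = (-0.5000,-2.0000)
o1: d²=277 > ρ²=41 → inactive
o2: d²=153 > ρ²=41 → inactive
o3: d²=197 > ρ²=41 → inactive
o4: d²=25 ≤ ρ²=41; F_rep = 39·(3,4)/25² = (0.1872,0.2496)
F = F_att + ΣF_rep = (-0.3128,-1.7504)
p' = p + 1/10·F = (5.9687,6.8250)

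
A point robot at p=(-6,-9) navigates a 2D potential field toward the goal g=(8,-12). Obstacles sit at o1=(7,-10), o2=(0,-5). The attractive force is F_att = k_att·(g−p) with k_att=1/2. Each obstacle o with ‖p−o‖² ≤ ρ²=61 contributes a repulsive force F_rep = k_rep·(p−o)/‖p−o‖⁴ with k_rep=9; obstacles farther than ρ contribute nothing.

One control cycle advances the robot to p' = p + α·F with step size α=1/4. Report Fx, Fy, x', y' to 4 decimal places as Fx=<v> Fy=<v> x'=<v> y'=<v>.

F_att = 1/2·(g−p) = 1/2·(14,-3) = (7.0000,-1.5000)
o1: d²=170 > ρ²=61 → inactive
o2: d²=52 ≤ ρ²=61; F_rep = 9·(-6,-4)/52² = (-0.0200,-0.0133)
F = F_att + ΣF_rep = (6.9800,-1.5133)
p' = p + 1/4·F = (-4.2550,-9.3783)

Fx=6.9800 Fy=-1.5133 x'=-4.2550 y'=-9.3783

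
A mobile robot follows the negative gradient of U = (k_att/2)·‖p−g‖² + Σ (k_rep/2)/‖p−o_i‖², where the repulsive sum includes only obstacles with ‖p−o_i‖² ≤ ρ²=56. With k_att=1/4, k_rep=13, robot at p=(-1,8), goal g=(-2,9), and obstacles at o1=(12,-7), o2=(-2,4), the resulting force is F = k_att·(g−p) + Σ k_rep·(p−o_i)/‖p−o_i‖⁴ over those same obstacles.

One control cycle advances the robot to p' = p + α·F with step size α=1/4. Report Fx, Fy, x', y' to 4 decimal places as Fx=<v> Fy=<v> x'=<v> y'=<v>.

F_att = 1/4·(g−p) = 1/4·(-1,1) = (-0.2500,0.2500)
o1: d²=394 > ρ²=56 → inactive
o2: d²=17 ≤ ρ²=56; F_rep = 13·(1,4)/17² = (0.0450,0.1799)
F = F_att + ΣF_rep = (-0.2050,0.4299)
p' = p + 1/4·F = (-1.0513,8.1075)

Fx=-0.2050 Fy=0.4299 x'=-1.0513 y'=8.1075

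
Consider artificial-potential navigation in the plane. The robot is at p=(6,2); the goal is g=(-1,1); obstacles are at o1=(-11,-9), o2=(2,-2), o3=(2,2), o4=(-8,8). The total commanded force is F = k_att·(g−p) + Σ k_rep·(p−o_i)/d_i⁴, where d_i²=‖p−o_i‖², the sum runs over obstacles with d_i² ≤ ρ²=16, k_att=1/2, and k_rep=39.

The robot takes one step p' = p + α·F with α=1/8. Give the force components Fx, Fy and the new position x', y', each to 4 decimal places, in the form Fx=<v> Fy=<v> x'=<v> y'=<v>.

Fx=-2.8906 Fy=-0.5000 x'=5.6387 y'=1.9375

F_att = 1/2·(g−p) = 1/2·(-7,-1) = (-3.5000,-0.5000)
o1: d²=410 > ρ²=16 → inactive
o2: d²=32 > ρ²=16 → inactive
o3: d²=16 ≤ ρ²=16; F_rep = 39·(4,0)/16² = (0.6094,0.0000)
o4: d²=232 > ρ²=16 → inactive
F = F_att + ΣF_rep = (-2.8906,-0.5000)
p' = p + 1/8·F = (5.6387,1.9375)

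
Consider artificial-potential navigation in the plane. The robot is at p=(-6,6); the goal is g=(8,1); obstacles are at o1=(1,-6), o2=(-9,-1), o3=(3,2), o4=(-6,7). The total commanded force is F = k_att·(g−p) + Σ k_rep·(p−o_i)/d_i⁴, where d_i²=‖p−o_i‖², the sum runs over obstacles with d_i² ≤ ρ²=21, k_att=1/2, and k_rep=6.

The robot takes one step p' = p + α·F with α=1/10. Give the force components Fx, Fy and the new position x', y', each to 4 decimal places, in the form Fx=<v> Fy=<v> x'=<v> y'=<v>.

Fx=7.0000 Fy=-8.5000 x'=-5.3000 y'=5.1500

F_att = 1/2·(g−p) = 1/2·(14,-5) = (7.0000,-2.5000)
o1: d²=193 > ρ²=21 → inactive
o2: d²=58 > ρ²=21 → inactive
o3: d²=97 > ρ²=21 → inactive
o4: d²=1 ≤ ρ²=21; F_rep = 6·(0,-1)/1² = (0.0000,-6.0000)
F = F_att + ΣF_rep = (7.0000,-8.5000)
p' = p + 1/10·F = (-5.3000,5.1500)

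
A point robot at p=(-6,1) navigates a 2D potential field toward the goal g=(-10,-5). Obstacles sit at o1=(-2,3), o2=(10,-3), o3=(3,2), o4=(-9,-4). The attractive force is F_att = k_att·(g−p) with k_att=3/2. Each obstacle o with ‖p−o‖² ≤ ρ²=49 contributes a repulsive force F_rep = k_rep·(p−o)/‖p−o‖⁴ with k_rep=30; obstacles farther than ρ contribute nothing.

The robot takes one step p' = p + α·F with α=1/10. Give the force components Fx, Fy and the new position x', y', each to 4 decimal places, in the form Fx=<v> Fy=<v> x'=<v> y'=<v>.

Fx=-6.2221 Fy=-9.0202 x'=-6.6222 y'=0.0980

F_att = 3/2·(g−p) = 3/2·(-4,-6) = (-6.0000,-9.0000)
o1: d²=20 ≤ ρ²=49; F_rep = 30·(-4,-2)/20² = (-0.3000,-0.1500)
o2: d²=272 > ρ²=49 → inactive
o3: d²=82 > ρ²=49 → inactive
o4: d²=34 ≤ ρ²=49; F_rep = 30·(3,5)/34² = (0.0779,0.1298)
F = F_att + ΣF_rep = (-6.2221,-9.0202)
p' = p + 1/10·F = (-6.6222,0.0980)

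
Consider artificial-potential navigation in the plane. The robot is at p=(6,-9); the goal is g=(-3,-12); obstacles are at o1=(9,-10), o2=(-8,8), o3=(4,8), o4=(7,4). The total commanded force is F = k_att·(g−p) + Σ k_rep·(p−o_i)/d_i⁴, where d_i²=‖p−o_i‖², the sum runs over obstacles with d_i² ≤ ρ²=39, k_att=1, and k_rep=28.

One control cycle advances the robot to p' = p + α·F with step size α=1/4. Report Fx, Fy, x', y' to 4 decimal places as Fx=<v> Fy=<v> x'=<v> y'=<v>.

F_att = 1·(g−p) = 1·(-9,-3) = (-9.0000,-3.0000)
o1: d²=10 ≤ ρ²=39; F_rep = 28·(-3,1)/10² = (-0.8400,0.2800)
o2: d²=485 > ρ²=39 → inactive
o3: d²=293 > ρ²=39 → inactive
o4: d²=170 > ρ²=39 → inactive
F = F_att + ΣF_rep = (-9.8400,-2.7200)
p' = p + 1/4·F = (3.5400,-9.6800)

Fx=-9.8400 Fy=-2.7200 x'=3.5400 y'=-9.6800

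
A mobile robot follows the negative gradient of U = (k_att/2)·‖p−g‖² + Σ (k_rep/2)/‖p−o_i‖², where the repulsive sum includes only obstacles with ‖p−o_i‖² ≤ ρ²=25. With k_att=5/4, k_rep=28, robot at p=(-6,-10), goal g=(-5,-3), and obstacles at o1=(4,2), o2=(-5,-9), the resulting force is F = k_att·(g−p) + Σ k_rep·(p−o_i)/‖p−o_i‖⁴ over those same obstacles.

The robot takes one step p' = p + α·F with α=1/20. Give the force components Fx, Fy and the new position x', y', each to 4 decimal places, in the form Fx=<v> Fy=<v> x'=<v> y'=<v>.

Fx=-5.7500 Fy=1.7500 x'=-6.2875 y'=-9.9125

F_att = 5/4·(g−p) = 5/4·(1,7) = (1.2500,8.7500)
o1: d²=244 > ρ²=25 → inactive
o2: d²=2 ≤ ρ²=25; F_rep = 28·(-1,-1)/2² = (-7.0000,-7.0000)
F = F_att + ΣF_rep = (-5.7500,1.7500)
p' = p + 1/20·F = (-6.2875,-9.9125)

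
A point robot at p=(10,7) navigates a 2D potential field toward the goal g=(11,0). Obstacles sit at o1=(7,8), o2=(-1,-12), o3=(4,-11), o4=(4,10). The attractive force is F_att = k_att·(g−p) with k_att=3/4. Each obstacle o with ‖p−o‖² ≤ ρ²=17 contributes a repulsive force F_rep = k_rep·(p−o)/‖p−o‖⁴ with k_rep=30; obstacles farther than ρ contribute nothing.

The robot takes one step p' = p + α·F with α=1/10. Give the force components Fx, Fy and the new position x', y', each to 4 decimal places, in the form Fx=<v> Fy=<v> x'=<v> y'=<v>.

Fx=1.6500 Fy=-5.5500 x'=10.1650 y'=6.4450

F_att = 3/4·(g−p) = 3/4·(1,-7) = (0.7500,-5.2500)
o1: d²=10 ≤ ρ²=17; F_rep = 30·(3,-1)/10² = (0.9000,-0.3000)
o2: d²=482 > ρ²=17 → inactive
o3: d²=360 > ρ²=17 → inactive
o4: d²=45 > ρ²=17 → inactive
F = F_att + ΣF_rep = (1.6500,-5.5500)
p' = p + 1/10·F = (10.1650,6.4450)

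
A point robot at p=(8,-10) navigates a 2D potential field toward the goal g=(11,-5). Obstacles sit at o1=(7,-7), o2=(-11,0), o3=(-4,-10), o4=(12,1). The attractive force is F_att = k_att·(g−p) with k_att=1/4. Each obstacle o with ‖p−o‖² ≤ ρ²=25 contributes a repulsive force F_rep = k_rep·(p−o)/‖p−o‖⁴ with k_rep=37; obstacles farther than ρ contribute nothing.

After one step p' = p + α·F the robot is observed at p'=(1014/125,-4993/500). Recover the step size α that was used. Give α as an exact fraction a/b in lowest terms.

F_att = 1/4·(g−p) = 1/4·(3,5) = (0.7500,1.2500)
o1: d²=10 ≤ ρ²=25; F_rep = 37·(1,-3)/10² = (0.3700,-1.1100)
o2: d²=461 > ρ²=25 → inactive
o3: d²=144 > ρ²=25 → inactive
o4: d²=137 > ρ²=25 → inactive
F = F_att + ΣF_rep = (1.1200,0.1400)
Δp = p'−p = (0.1120,0.0140); α = Δx/Fx = (14/125) / (28/25) = 1/10
check: Δy/Fy = (7/500) / (7/50) = 1/10 ✓

α = 1/10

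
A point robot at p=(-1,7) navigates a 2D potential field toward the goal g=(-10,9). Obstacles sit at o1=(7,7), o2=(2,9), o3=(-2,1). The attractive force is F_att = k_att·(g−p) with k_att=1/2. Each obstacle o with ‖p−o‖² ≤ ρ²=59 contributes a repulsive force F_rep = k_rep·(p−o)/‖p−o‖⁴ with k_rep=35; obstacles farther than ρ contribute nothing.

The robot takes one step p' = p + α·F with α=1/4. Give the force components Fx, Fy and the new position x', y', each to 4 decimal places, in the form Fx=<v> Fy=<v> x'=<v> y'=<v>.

F_att = 1/2·(g−p) = 1/2·(-9,2) = (-4.5000,1.0000)
o1: d²=64 > ρ²=59 → inactive
o2: d²=13 ≤ ρ²=59; F_rep = 35·(-3,-2)/13² = (-0.6213,-0.4142)
o3: d²=37 ≤ ρ²=59; F_rep = 35·(1,6)/37² = (0.0256,0.1534)
F = F_att + ΣF_rep = (-5.0957,0.7392)
p' = p + 1/4·F = (-2.2739,7.1848)

Fx=-5.0957 Fy=0.7392 x'=-2.2739 y'=7.1848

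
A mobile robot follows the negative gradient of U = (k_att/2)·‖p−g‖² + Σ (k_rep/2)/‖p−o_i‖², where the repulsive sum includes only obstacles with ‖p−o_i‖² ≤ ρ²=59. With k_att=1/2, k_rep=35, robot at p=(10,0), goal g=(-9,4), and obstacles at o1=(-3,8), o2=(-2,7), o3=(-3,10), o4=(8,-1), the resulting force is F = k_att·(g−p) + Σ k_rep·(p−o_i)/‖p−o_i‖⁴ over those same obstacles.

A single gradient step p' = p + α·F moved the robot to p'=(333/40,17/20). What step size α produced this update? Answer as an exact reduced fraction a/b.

F_att = 1/2·(g−p) = 1/2·(-19,4) = (-9.5000,2.0000)
o1: d²=233 > ρ²=59 → inactive
o2: d²=193 > ρ²=59 → inactive
o3: d²=269 > ρ²=59 → inactive
o4: d²=5 ≤ ρ²=59; F_rep = 35·(2,1)/5² = (2.8000,1.4000)
F = F_att + ΣF_rep = (-6.7000,3.4000)
Δp = p'−p = (-1.6750,0.8500); α = Δx/Fx = (-67/40) / (-67/10) = 1/4
check: Δy/Fy = (17/20) / (17/5) = 1/4 ✓

α = 1/4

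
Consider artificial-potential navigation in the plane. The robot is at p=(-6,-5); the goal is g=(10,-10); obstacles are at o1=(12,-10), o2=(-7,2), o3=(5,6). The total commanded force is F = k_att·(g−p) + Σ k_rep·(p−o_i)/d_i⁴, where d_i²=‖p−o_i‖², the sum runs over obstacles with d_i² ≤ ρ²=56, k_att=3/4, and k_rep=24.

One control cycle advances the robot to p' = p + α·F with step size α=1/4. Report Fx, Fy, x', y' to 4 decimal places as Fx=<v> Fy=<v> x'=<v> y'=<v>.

F_att = 3/4·(g−p) = 3/4·(16,-5) = (12.0000,-3.7500)
o1: d²=349 > ρ²=56 → inactive
o2: d²=50 ≤ ρ²=56; F_rep = 24·(1,-7)/50² = (0.0096,-0.0672)
o3: d²=242 > ρ²=56 → inactive
F = F_att + ΣF_rep = (12.0096,-3.8172)
p' = p + 1/4·F = (-2.9976,-5.9543)

Fx=12.0096 Fy=-3.8172 x'=-2.9976 y'=-5.9543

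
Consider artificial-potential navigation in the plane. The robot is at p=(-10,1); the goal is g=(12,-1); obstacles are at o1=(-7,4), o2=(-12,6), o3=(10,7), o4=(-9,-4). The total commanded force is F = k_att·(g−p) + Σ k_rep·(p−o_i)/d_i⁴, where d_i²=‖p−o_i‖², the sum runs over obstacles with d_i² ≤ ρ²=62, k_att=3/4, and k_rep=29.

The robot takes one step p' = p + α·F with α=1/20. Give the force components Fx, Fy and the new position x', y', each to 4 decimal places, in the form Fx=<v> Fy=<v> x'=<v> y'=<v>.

F_att = 3/4·(g−p) = 3/4·(22,-2) = (16.5000,-1.5000)
o1: d²=18 ≤ ρ²=62; F_rep = 29·(-3,-3)/18² = (-0.2685,-0.2685)
o2: d²=29 ≤ ρ²=62; F_rep = 29·(2,-5)/29² = (0.0690,-0.1724)
o3: d²=436 > ρ²=62 → inactive
o4: d²=26 ≤ ρ²=62; F_rep = 29·(-1,5)/26² = (-0.0429,0.2145)
F = F_att + ΣF_rep = (16.2575,-1.7264)
p' = p + 1/20·F = (-9.1871,0.9137)

Fx=16.2575 Fy=-1.7264 x'=-9.1871 y'=0.9137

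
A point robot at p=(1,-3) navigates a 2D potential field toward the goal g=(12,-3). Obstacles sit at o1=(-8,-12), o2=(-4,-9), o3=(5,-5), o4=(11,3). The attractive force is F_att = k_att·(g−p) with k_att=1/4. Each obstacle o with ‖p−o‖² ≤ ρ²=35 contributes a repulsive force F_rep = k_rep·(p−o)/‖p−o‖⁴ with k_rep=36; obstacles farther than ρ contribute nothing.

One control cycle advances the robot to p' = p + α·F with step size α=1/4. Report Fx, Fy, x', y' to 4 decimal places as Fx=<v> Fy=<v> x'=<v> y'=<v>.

Fx=2.3900 Fy=0.1800 x'=1.5975 y'=-2.9550

F_att = 1/4·(g−p) = 1/4·(11,0) = (2.7500,0.0000)
o1: d²=162 > ρ²=35 → inactive
o2: d²=61 > ρ²=35 → inactive
o3: d²=20 ≤ ρ²=35; F_rep = 36·(-4,2)/20² = (-0.3600,0.1800)
o4: d²=136 > ρ²=35 → inactive
F = F_att + ΣF_rep = (2.3900,0.1800)
p' = p + 1/4·F = (1.5975,-2.9550)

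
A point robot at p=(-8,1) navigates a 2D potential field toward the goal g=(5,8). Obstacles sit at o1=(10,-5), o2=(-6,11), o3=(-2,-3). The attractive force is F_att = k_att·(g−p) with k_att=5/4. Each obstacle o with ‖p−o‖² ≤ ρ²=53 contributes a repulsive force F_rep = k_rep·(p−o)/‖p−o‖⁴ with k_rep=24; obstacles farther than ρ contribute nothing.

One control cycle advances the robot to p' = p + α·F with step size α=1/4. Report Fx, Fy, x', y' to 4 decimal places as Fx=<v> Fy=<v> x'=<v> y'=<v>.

Fx=16.1967 Fy=8.7855 x'=-3.9508 y'=3.1964

F_att = 5/4·(g−p) = 5/4·(13,7) = (16.2500,8.7500)
o1: d²=360 > ρ²=53 → inactive
o2: d²=104 > ρ²=53 → inactive
o3: d²=52 ≤ ρ²=53; F_rep = 24·(-6,4)/52² = (-0.0533,0.0355)
F = F_att + ΣF_rep = (16.1967,8.7855)
p' = p + 1/4·F = (-3.9508,3.1964)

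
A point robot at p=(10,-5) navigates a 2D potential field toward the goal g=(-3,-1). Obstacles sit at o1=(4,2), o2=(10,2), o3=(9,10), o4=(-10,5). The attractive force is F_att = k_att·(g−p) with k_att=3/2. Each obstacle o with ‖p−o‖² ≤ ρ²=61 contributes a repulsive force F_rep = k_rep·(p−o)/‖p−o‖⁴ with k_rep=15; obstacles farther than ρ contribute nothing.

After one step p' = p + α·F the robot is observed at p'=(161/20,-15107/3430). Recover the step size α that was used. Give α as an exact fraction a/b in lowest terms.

α = 1/10

F_att = 3/2·(g−p) = 3/2·(-13,4) = (-19.5000,6.0000)
o1: d²=85 > ρ²=61 → inactive
o2: d²=49 ≤ ρ²=61; F_rep = 15·(0,-7)/49² = (0.0000,-0.0437)
o3: d²=226 > ρ²=61 → inactive
o4: d²=500 > ρ²=61 → inactive
F = F_att + ΣF_rep = (-19.5000,5.9563)
Δp = p'−p = (-1.9500,0.5956); α = Δx/Fx = (-39/20) / (-39/2) = 1/10
check: Δy/Fy = (2043/3430) / (2043/343) = 1/10 ✓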